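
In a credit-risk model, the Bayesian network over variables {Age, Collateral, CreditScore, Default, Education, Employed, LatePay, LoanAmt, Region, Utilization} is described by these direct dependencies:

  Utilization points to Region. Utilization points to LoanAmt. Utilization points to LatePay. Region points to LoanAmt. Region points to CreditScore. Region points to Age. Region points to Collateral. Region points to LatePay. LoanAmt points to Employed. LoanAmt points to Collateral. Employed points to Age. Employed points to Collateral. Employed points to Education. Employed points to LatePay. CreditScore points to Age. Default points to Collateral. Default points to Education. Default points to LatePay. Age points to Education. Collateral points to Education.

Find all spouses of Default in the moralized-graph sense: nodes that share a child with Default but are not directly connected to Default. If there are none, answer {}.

Children of Default: Collateral, Education, LatePay.
  Collateral also has parents Employed, LoanAmt, Region.
  Education's other parents are Age, Collateral, Employed.
  parents(LatePay) \ {Default} = {Employed, Region, Utilization}.
Excluding nodes already adjacent to Default (Collateral, Education, LatePay), the co-parent-only contribution is {Age, Employed, LoanAmt, Region, Utilization}.

{Age, Employed, LoanAmt, Region, Utilization}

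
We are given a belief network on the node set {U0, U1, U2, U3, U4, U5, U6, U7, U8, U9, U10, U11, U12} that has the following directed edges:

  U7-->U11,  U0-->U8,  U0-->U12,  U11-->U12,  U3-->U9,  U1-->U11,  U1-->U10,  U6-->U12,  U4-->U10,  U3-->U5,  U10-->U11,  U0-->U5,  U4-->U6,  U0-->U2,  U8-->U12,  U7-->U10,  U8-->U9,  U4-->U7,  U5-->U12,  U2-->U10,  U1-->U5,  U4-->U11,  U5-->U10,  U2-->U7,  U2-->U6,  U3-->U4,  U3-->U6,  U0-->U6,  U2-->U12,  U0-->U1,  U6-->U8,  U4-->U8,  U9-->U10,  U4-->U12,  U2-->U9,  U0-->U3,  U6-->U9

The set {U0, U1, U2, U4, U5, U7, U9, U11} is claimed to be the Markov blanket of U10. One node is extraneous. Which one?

By definition, MB(U10) is built from U10's parents, U10's children, and the co-parents of U10.
U10's parents: U1, U2, U4, U5, U7, U9.
Children of U10: U11.
Co-parents of U10 (other parents of its children):
  U11's other parents are U1, U4, U7.
MB(U10) = {U1, U2, U4, U5, U7, U9, U11}.
U0 is neither a parent, child, nor co-parent of U10, so it does not belong.

U0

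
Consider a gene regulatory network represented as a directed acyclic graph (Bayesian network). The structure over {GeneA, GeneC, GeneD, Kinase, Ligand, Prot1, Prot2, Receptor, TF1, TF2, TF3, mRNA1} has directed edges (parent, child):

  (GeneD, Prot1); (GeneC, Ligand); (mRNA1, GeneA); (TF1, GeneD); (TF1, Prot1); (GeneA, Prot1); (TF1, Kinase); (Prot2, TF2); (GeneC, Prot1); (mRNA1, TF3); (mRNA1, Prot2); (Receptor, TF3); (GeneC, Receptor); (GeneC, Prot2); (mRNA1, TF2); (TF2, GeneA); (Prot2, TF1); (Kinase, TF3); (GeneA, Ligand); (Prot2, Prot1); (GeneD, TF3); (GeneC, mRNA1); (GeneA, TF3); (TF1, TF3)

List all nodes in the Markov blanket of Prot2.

{GeneA, GeneC, GeneD, Prot1, TF1, TF2, mRNA1}

The Markov blanket of a node is its parents, its children, and the other parents of its children.
Prot2's parents: GeneC, mRNA1.
Ch(Prot2) = {Prot1, TF1, TF2}.
For each child, the remaining parents (spouses of Prot2):
  parents(TF2) \ {Prot2} = {mRNA1}.
  TF1: no additional parents.
  parents(Prot1) \ {Prot2} = {GeneA, GeneC, GeneD, TF1}.
Union: {GeneC, mRNA1} ∪ {Prot1, TF1, TF2} ∪ {GeneA, GeneC, GeneD, TF1, mRNA1} = {GeneA, GeneC, GeneD, Prot1, TF1, TF2, mRNA1}.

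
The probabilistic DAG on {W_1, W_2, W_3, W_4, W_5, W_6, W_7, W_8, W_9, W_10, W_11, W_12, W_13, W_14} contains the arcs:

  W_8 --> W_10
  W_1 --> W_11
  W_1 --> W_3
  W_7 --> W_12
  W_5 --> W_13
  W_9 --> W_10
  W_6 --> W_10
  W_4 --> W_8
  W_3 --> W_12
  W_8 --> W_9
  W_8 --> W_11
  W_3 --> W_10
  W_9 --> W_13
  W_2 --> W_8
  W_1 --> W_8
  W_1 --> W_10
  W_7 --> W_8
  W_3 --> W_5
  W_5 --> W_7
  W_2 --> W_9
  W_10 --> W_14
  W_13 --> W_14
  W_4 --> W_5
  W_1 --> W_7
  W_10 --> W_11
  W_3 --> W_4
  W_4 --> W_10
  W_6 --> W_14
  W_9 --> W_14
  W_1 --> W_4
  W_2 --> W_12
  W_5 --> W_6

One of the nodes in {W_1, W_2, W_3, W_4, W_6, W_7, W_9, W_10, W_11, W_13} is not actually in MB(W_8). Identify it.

W_8's children: W_9, W_10, W_11.
W_8's parents: W_1, W_2, W_4, W_7.
Co-parents of W_8 (other parents of its children):
  W_9: W_2
  W_10: W_1, W_3, W_4, W_6, W_9
  W_11: W_1, W_10
MB(W_8) = {W_1, W_2, W_3, W_4, W_6, W_7, W_9, W_10, W_11}.
W_13 is neither a parent, child, nor co-parent of W_8, so it does not belong.

W_13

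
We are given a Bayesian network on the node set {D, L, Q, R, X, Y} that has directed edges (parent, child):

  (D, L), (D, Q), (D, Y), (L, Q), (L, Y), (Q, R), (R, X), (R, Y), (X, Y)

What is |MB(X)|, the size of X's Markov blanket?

4

Parents of X: R.
X has child Y.
For each child, the remaining parents (spouses of X):
  Y: D, L, R
MB(X) = {D, L, R, Y}, which has 4 nodes.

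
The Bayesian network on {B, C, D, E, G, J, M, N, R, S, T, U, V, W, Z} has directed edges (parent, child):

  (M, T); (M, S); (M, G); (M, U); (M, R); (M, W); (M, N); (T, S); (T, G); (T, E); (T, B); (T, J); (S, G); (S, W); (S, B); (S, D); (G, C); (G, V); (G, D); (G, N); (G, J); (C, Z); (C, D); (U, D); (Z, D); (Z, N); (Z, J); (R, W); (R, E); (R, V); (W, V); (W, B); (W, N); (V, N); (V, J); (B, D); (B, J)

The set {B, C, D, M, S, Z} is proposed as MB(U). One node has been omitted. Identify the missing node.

Pa(U) = {M}.
Children of U: D.
For each child, the remaining parents (spouses of U):
  parents(D) \ {U} = {B, C, G, S, Z}.
MB(U) = {B, C, D, G, M, S, Z}.
Comparing with the claimed set, G is missing.

G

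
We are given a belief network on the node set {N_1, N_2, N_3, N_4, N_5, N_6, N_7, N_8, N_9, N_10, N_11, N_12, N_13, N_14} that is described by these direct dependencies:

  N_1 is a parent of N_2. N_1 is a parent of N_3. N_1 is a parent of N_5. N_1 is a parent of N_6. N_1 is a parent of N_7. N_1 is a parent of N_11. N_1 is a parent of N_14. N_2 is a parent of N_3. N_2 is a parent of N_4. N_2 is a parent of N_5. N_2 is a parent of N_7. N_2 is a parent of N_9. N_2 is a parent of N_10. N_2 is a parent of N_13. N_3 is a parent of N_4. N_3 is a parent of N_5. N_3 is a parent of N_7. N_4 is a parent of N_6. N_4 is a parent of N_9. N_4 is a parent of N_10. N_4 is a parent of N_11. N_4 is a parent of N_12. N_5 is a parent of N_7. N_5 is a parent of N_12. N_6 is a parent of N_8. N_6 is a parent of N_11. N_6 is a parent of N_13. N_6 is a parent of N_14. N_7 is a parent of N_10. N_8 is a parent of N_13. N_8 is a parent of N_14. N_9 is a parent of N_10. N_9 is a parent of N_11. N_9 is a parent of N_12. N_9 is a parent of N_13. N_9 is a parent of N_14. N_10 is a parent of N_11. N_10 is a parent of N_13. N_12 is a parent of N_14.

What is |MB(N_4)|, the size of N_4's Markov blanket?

10

Parents of N_4: N_2, N_3.
N_4's children: N_6, N_9, N_10, N_11, N_12.
Parents of each child, excluding N_4:
  N_6's other parent is N_1.
  N_9 also has parent N_2.
  parents(N_10) \ {N_4} = {N_2, N_7, N_9}.
  N_11's other parents are N_1, N_6, N_9, N_10.
  N_12's other parents are N_5, N_9.
MB(N_4) = {N_1, N_2, N_3, N_5, N_6, N_7, N_9, N_10, N_11, N_12}, which has 10 nodes.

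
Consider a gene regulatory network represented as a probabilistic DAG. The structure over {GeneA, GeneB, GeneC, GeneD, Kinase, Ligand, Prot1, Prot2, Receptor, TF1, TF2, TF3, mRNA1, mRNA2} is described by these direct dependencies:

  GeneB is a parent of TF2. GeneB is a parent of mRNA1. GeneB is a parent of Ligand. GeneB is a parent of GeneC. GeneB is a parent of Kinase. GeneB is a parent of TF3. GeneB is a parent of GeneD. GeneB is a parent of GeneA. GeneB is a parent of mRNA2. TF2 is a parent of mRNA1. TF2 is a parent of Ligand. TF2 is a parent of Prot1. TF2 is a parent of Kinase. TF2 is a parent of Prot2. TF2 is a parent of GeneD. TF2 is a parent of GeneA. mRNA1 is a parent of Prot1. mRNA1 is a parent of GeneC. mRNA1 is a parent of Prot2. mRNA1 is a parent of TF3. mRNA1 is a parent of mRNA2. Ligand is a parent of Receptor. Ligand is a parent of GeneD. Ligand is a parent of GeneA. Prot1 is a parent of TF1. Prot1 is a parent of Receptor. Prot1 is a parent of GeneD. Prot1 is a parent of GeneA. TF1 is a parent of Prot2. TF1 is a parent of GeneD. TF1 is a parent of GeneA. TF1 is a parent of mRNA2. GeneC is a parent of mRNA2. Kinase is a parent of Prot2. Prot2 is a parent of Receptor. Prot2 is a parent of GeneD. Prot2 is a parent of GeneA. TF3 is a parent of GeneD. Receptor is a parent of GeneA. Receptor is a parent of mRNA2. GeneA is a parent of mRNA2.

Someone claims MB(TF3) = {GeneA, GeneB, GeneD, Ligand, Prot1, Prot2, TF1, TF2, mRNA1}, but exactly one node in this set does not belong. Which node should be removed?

GeneA

A node's Markov blanket = Pa ∪ Ch ∪ (parents of Ch other than the node itself).
Pa(TF3) = {GeneB, mRNA1}.
Children of TF3: GeneD.
Co-parents of TF3 (other parents of its children):
  GeneD: GeneB, Ligand, Prot1, Prot2, TF1, TF2
MB(TF3) = {GeneB, GeneD, Ligand, Prot1, Prot2, TF1, TF2, mRNA1}.
GeneA is neither a parent, child, nor co-parent of TF3, so it does not belong.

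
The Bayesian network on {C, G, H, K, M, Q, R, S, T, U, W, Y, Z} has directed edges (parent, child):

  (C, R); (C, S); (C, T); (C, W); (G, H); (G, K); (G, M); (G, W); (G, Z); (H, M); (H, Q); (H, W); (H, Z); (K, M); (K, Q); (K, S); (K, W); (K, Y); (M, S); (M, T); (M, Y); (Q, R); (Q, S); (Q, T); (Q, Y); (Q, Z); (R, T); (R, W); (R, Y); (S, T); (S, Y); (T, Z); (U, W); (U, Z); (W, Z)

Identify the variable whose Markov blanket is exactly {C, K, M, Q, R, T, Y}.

The target node must have every member of {C, K, M, Q, R, T, Y} as a parent, child, or co-parent, and no others.
Parents of S: C, K, M, Q; children: T, Y; co-parents: C, K, M, Q, R.
These exactly cover the given set, so the node is S.

S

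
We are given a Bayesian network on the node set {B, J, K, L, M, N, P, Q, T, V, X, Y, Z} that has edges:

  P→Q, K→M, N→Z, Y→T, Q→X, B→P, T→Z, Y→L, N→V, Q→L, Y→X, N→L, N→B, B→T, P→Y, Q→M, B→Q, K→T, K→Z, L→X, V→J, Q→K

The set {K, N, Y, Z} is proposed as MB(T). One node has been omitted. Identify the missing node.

By definition, MB(T) is built from T's parents, T's children, and the co-parents of T.
T has parents B, K, Y.
Children of T: Z.
For each child, the remaining parents (spouses of T):
  Z also has parents K, N.
MB(T) = {B, K, N, Y, Z}.
Comparing with the claimed set, B is missing.

B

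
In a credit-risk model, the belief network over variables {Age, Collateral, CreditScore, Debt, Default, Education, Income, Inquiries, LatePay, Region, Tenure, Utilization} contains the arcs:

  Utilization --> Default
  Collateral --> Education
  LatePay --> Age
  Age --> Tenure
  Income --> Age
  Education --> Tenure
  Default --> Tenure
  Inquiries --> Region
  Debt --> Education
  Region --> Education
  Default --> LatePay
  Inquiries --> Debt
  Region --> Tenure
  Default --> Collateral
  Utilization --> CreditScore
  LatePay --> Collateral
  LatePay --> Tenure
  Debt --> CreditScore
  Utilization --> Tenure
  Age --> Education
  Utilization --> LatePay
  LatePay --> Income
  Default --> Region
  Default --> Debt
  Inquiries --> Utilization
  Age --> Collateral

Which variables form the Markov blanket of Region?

By definition, MB(Region) is built from Region's parents, Region's children, and the co-parents of Region.
Region has parents Default, Inquiries.
Region has children Education, Tenure.
Co-parents of Region (other parents of its children):
  Education: Age, Collateral, Debt
  Tenure: Age, Default, Education, LatePay, Utilization
Union: {Default, Inquiries} ∪ {Education, Tenure} ∪ {Age, Collateral, Debt, Default, Education, LatePay, Utilization} = {Age, Collateral, Debt, Default, Education, Inquiries, LatePay, Tenure, Utilization}.

{Age, Collateral, Debt, Default, Education, Inquiries, LatePay, Tenure, Utilization}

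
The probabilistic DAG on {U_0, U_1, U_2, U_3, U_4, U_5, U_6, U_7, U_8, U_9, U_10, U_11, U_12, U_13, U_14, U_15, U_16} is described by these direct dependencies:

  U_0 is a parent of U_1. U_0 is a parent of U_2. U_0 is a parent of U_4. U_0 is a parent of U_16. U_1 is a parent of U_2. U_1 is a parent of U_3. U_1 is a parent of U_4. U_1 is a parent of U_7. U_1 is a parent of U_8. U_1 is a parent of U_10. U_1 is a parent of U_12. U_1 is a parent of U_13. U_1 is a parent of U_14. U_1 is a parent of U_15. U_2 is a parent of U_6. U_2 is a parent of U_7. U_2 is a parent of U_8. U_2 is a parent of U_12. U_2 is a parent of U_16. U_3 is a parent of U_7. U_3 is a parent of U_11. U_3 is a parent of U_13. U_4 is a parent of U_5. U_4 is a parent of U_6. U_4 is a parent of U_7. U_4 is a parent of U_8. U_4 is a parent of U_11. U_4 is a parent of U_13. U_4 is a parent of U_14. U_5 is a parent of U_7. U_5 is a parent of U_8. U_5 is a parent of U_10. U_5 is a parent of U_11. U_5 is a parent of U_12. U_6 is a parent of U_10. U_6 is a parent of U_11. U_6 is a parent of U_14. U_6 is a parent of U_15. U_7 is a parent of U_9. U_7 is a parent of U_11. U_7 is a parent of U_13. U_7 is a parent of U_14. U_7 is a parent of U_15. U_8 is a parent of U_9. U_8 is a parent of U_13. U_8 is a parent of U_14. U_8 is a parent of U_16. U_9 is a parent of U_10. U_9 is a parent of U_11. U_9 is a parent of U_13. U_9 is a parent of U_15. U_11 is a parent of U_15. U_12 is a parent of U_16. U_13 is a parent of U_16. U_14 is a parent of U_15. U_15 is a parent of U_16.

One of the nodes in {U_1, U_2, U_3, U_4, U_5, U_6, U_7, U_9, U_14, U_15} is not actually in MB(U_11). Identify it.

The Markov blanket of a node is its parents, its children, and the other parents of its children.
U_11 has parents U_3, U_4, U_5, U_6, U_7, U_9.
U_11's children: U_15.
Other parents of U_11's children:
  U_15 also has parents U_1, U_6, U_7, U_9, U_14.
MB(U_11) = {U_1, U_3, U_4, U_5, U_6, U_7, U_9, U_14, U_15}.
U_2 is neither a parent, child, nor co-parent of U_11, so it does not belong.

U_2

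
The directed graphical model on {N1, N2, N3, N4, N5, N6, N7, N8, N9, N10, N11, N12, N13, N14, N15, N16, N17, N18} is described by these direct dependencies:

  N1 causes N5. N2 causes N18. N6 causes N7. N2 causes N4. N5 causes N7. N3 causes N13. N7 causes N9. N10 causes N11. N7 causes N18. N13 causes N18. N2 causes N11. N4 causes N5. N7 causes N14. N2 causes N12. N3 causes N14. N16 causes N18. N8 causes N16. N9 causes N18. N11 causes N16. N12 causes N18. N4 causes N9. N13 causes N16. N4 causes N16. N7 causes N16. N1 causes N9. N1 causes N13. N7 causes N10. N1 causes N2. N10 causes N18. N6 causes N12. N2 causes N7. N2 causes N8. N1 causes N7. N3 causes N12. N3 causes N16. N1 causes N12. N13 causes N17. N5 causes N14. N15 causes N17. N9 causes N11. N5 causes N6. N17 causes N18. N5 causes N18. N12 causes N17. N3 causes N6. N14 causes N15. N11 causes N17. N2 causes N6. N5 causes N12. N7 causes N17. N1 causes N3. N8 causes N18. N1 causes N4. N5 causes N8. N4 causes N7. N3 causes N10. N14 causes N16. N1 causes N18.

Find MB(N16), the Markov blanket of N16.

Pa(N16) = {N3, N4, N7, N8, N11, N13, N14}.
N16 has child N18.
Parents of each child, excluding N16:
  N18: N1, N2, N5, N7, N8, N9, N10, N12, N13, N17
So the Markov blanket of N16 is {N1, N2, N3, N4, N5, N7, N8, N9, N10, N11, N12, N13, N14, N17, N18}.

{N1, N2, N3, N4, N5, N7, N8, N9, N10, N11, N12, N13, N14, N17, N18}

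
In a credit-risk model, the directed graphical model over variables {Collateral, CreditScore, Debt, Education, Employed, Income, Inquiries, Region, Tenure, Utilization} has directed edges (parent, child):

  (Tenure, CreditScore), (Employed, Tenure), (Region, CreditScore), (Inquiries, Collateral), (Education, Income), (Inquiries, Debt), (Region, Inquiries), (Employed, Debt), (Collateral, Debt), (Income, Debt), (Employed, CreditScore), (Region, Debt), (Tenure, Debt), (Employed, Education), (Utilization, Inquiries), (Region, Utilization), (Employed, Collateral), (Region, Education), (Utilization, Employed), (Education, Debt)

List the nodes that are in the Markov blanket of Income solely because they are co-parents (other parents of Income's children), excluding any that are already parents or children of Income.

{Collateral, Employed, Inquiries, Region, Tenure}

Children of Income: Debt.
  parents(Debt) \ {Income} = {Collateral, Education, Employed, Inquiries, Region, Tenure}.
Excluding nodes already adjacent to Income (Debt, Education), the co-parent-only contribution is {Collateral, Employed, Inquiries, Region, Tenure}.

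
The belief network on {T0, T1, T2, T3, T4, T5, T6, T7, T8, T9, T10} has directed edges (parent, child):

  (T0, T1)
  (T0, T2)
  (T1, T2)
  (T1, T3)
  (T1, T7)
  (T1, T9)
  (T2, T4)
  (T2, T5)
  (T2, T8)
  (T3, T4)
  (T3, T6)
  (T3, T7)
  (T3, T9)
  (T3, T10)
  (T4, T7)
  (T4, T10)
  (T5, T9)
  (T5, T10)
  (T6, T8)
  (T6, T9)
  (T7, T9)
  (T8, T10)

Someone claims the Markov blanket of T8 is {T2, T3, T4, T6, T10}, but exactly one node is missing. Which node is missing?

T8's children: T10.
T8's parents: T2, T6.
Co-parents of T8 (other parents of its children):
  T10's other parents are T3, T4, T5.
MB(T8) = {T2, T3, T4, T5, T6, T10}.
Comparing with the claimed set, T5 is missing.

T5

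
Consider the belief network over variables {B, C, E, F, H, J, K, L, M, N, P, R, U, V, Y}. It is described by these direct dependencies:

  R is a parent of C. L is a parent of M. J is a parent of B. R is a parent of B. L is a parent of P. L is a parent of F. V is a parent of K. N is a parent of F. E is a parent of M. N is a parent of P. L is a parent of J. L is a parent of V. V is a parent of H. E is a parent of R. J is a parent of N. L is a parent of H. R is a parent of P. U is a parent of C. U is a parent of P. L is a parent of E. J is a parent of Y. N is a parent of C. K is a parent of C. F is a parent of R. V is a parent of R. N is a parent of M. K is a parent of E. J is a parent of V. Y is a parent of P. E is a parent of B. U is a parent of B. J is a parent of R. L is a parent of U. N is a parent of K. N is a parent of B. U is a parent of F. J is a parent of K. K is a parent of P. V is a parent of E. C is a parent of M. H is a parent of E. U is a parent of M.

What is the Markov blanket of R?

{B, C, E, F, J, K, L, N, P, U, V, Y}

By definition, MB(R) is built from R's parents, R's children, and the co-parents of R.
R has children B, C, P.
R's parents: E, F, J, V.
Parents of each child, excluding R:
  C's other parents are K, N, U.
  B's other parents are E, J, N, U.
  parents(P) \ {R} = {K, L, N, U, Y}.
Taking the union gives {B, C, E, F, J, K, L, N, P, U, V, Y}.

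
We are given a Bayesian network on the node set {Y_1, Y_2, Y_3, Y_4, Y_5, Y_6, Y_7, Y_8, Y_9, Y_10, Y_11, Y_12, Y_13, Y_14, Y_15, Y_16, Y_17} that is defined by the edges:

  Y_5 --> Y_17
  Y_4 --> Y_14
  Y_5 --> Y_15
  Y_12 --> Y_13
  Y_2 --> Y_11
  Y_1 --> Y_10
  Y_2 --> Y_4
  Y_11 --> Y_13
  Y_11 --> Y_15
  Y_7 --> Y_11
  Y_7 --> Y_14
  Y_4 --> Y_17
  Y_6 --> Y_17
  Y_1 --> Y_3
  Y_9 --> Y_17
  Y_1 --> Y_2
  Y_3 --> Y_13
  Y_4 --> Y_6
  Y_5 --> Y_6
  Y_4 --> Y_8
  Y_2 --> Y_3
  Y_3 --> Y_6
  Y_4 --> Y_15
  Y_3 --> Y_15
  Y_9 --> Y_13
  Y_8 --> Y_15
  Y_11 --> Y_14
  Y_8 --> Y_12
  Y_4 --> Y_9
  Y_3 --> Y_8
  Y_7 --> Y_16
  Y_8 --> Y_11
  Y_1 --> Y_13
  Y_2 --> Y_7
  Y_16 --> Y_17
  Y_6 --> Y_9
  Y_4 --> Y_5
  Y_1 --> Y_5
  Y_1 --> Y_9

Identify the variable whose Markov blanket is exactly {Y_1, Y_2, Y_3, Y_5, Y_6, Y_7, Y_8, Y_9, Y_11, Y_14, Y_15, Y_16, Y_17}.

The target node must have every member of {Y_1, Y_2, Y_3, Y_5, Y_6, Y_7, Y_8, Y_9, Y_11, Y_14, Y_15, Y_16, Y_17} as a parent, child, or co-parent, and no others.
Parents of Y_4: Y_2; children: Y_5, Y_6, Y_8, Y_9, Y_14, Y_15, Y_17; co-parents: Y_1, Y_3, Y_5, Y_6, Y_7, Y_8, Y_9, Y_11, Y_16.
These exactly cover the given set, so the node is Y_4.

Y_4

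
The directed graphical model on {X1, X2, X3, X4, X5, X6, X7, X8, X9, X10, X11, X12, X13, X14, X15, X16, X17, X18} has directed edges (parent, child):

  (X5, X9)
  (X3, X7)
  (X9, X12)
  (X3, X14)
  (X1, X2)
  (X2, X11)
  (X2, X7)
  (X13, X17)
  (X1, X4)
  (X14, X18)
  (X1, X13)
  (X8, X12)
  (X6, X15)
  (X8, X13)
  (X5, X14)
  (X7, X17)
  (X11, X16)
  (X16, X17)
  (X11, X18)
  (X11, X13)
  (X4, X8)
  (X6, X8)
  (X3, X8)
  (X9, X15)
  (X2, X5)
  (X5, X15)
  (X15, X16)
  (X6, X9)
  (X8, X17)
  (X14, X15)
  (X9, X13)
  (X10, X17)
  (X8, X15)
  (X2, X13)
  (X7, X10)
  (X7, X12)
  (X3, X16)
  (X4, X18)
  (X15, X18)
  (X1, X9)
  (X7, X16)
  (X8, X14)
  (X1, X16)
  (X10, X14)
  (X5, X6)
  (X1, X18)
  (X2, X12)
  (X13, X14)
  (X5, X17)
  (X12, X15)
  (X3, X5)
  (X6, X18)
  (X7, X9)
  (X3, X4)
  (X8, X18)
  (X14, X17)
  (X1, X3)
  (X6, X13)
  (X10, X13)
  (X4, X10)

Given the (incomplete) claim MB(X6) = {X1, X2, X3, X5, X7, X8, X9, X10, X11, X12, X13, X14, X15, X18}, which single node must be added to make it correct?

X4

X6 has children X8, X9, X13, X15, X18.
Parents of X6: X5.
For each child, the remaining parents (spouses of X6):
  X8: X3, X4
  X9: X1, X5, X7
  X13: X1, X2, X8, X9, X10, X11
  X15: X5, X8, X9, X12, X14
  X18: X1, X4, X8, X11, X14, X15
MB(X6) = {X1, X2, X3, X4, X5, X7, X8, X9, X10, X11, X12, X13, X14, X15, X18}.
Comparing with the claimed set, X4 is missing.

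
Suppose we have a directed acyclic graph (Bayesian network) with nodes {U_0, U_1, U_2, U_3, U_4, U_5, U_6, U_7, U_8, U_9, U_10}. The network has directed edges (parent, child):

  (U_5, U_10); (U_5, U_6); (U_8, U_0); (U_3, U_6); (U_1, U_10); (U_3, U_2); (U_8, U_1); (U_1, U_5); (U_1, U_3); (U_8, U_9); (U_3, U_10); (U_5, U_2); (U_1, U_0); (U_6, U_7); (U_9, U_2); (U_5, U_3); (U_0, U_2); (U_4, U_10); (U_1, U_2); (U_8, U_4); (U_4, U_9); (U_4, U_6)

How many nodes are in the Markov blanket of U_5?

A node's Markov blanket = Pa ∪ Ch ∪ (parents of Ch other than the node itself).
Pa(U_5) = {U_1}.
U_5's children: U_2, U_3, U_6, U_10.
Parents of each child, excluding U_5:
  parents(U_3) \ {U_5} = {U_1}.
  U_10 also has parents U_1, U_3, U_4.
  parents(U_6) \ {U_5} = {U_3, U_4}.
  U_2's other parents are U_0, U_1, U_3, U_9.
MB(U_5) = {U_0, U_1, U_2, U_3, U_4, U_6, U_9, U_10}, which has 8 nodes.

8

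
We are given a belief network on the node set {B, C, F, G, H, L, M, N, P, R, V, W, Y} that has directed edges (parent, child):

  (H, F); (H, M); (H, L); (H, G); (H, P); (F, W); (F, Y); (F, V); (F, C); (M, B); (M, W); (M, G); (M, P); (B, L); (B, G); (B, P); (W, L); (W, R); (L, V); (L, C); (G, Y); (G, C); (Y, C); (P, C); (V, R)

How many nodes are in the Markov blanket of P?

8

By definition, MB(P) is built from P's parents, P's children, and the co-parents of P.
Pa(P) = {B, H, M}.
P has child C.
Parents of each child, excluding P:
  C also has parents F, G, L, Y.
MB(P) = {B, C, F, G, H, L, M, Y}, which has 8 nodes.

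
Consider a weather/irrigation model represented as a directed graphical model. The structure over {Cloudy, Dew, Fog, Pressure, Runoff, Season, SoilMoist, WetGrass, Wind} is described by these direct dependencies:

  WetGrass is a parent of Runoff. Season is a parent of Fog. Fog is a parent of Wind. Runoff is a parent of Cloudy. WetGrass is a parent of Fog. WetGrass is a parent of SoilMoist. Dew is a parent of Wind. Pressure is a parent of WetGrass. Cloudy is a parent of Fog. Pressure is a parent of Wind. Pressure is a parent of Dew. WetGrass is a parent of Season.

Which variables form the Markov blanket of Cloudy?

Cloudy's children: Fog.
Cloudy's parents: Runoff.
Other parents of Cloudy's children:
  Fog's other parents are Season, WetGrass.
Taking the union gives {Fog, Runoff, Season, WetGrass}.

{Fog, Runoff, Season, WetGrass}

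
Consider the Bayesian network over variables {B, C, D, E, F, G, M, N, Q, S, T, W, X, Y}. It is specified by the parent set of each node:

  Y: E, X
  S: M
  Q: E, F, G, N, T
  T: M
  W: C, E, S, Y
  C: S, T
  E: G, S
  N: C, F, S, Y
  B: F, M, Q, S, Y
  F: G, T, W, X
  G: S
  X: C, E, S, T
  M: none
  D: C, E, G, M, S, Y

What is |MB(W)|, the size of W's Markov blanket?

Pa(W) = {C, E, S, Y}.
Children of W: F.
Other parents of W's children:
  F's other parents are G, T, X.
MB(W) = {C, E, F, G, S, T, X, Y}, which has 8 nodes.

8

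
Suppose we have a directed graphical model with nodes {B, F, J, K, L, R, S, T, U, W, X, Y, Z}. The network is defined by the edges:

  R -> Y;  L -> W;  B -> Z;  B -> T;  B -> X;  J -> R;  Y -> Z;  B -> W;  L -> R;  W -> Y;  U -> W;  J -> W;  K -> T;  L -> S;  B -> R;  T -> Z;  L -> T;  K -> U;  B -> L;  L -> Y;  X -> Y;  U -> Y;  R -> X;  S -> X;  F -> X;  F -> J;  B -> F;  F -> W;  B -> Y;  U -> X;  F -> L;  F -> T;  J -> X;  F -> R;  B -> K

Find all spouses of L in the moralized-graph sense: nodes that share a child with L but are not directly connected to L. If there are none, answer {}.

{J, K, U, X}

Children of L: R, S, T, W, Y.
  R also has parents B, F, J.
  S has no other parent.
  T also has parents B, F, K.
  W's other parents are B, F, J, U.
  Y's other parents are B, R, U, W, X.
Excluding nodes already adjacent to L (B, F, R, S, T, W, Y), the co-parent-only contribution is {J, K, U, X}.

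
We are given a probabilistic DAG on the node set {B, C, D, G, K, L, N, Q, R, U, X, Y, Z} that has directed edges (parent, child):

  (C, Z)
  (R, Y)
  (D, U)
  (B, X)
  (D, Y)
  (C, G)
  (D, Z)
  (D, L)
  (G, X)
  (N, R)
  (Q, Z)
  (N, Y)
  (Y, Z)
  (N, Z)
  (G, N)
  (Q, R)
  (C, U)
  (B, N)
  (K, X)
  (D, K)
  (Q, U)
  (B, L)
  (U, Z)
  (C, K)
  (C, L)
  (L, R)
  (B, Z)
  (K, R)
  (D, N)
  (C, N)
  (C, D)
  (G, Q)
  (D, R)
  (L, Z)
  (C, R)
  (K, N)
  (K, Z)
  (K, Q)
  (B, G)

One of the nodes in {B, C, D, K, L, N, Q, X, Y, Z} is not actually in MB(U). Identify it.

X

The Markov blanket of a node is its parents, its children, and the other parents of its children.
U's parents: C, D, Q.
Children of U: Z.
Other parents of U's children:
  Z: B, C, D, K, L, N, Q, Y
MB(U) = {B, C, D, K, L, N, Q, Y, Z}.
X is neither a parent, child, nor co-parent of U, so it does not belong.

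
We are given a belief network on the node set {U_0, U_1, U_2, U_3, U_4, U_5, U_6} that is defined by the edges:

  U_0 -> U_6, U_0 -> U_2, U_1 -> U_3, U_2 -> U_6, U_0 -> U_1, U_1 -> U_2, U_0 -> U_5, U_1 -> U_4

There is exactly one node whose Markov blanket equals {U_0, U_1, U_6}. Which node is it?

The target node must have every member of {U_0, U_1, U_6} as a parent, child, or co-parent, and no others.
Parents of U_2: U_0, U_1; children: U_6; co-parents: U_0.
These exactly cover the given set, so the node is U_2.

U_2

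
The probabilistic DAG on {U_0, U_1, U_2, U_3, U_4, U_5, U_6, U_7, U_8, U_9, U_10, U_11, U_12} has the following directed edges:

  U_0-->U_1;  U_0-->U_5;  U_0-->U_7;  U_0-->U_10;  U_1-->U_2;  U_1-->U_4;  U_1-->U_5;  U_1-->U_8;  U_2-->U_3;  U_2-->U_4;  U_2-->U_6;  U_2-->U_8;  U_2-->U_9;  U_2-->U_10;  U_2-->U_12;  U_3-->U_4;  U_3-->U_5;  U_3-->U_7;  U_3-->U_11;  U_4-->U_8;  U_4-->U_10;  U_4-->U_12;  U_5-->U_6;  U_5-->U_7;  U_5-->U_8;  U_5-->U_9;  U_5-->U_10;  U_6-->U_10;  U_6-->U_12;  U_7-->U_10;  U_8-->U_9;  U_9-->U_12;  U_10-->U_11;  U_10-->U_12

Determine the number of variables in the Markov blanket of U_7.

By definition, MB(U_7) is built from U_7's parents, U_7's children, and the co-parents of U_7.
Pa(U_7) = {U_0, U_3, U_5}.
U_7's children: U_10.
Parents of each child, excluding U_7:
  parents(U_10) \ {U_7} = {U_0, U_2, U_4, U_5, U_6}.
MB(U_7) = {U_0, U_2, U_3, U_4, U_5, U_6, U_10}, which has 7 nodes.

7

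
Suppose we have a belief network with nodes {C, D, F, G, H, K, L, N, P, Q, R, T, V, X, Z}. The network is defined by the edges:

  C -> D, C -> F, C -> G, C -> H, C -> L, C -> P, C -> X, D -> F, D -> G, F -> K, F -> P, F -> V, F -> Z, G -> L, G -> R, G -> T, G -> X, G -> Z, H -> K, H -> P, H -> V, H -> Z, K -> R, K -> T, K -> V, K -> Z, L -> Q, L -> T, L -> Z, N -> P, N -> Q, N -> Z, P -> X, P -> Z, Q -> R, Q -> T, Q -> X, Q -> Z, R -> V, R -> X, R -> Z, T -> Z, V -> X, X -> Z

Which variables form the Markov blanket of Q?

By definition, MB(Q) is built from Q's parents, Q's children, and the co-parents of Q.
Q's parents: L, N.
Q has children R, T, X, Z.
Other parents of Q's children:
  R's other parents are G, K.
  parents(T) \ {Q} = {G, K, L}.
  parents(X) \ {Q} = {C, G, P, R, V}.
  parents(Z) \ {Q} = {F, G, H, K, L, N, P, R, T, X}.
Union: {L, N} ∪ {R, T, X, Z} ∪ {C, F, G, H, K, L, N, P, R, T, V, X} = {C, F, G, H, K, L, N, P, R, T, V, X, Z}.

{C, F, G, H, K, L, N, P, R, T, V, X, Z}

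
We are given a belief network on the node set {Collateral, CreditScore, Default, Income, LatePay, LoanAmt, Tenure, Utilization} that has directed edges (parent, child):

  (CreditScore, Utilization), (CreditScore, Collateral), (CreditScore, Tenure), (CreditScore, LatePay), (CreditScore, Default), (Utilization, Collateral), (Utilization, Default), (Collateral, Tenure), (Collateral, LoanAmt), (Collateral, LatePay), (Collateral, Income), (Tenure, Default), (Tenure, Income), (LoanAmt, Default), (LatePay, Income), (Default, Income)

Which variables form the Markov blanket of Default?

{Collateral, CreditScore, Income, LatePay, LoanAmt, Tenure, Utilization}

Pa(Default) = {CreditScore, LoanAmt, Tenure, Utilization}.
Ch(Default) = {Income}.
Parents of each child, excluding Default:
  Income: Collateral, LatePay, Tenure
So the Markov blanket of Default is {Collateral, CreditScore, Income, LatePay, LoanAmt, Tenure, Utilization}.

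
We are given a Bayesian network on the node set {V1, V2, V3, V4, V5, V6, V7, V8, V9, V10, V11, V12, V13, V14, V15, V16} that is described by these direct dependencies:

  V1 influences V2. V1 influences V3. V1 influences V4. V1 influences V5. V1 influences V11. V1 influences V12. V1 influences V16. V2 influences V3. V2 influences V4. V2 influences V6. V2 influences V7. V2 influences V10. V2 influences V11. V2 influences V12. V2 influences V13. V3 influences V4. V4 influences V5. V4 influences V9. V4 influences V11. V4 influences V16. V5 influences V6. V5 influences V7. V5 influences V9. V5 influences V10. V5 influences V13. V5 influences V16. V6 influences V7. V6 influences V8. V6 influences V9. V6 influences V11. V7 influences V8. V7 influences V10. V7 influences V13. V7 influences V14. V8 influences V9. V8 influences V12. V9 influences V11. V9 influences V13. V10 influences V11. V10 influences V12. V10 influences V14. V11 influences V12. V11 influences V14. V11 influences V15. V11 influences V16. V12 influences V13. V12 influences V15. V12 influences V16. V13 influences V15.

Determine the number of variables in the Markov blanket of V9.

Pa(V9) = {V4, V5, V6, V8}.
V9 has children V11, V13.
Parents of each child, excluding V9:
  V11's other parents are V1, V2, V4, V6, V10.
  V13's other parents are V2, V5, V7, V12.
MB(V9) = {V1, V2, V4, V5, V6, V7, V8, V10, V11, V12, V13}, which has 11 nodes.

11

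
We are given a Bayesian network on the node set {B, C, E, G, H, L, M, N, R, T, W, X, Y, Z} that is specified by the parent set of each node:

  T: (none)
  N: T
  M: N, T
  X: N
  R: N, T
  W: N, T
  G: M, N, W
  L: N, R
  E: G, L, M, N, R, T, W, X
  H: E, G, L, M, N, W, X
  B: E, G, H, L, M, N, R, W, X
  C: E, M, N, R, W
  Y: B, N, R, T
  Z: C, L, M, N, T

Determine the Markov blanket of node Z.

{C, L, M, N, T}

Z's parents: C, L, M, N, T.
Z has no children.
With no children, Z has no spouses; the co-parent set is empty.
MB(Z) = {C, L, M, N, T}.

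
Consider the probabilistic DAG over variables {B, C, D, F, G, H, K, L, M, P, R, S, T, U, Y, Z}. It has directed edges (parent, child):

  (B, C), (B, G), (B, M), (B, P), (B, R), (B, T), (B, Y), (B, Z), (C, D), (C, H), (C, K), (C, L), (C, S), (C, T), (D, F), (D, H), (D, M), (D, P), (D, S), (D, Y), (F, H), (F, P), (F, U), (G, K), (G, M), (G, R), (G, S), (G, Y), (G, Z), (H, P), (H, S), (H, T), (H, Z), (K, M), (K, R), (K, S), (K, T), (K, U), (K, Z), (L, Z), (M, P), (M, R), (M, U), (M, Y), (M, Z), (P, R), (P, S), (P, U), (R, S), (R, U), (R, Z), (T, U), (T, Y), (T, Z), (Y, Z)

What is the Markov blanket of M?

M's parents: B, D, G, K.
Children of M: P, R, U, Y, Z.
For each child, the remaining parents (spouses of M):
  P: B, D, F, H
  R: B, G, K, P
  U: F, K, P, R, T
  Y: B, D, G, T
  Z: B, G, H, K, L, R, T, Y
Taking the union gives {B, D, F, G, H, K, L, P, R, T, U, Y, Z}.

{B, D, F, G, H, K, L, P, R, T, U, Y, Z}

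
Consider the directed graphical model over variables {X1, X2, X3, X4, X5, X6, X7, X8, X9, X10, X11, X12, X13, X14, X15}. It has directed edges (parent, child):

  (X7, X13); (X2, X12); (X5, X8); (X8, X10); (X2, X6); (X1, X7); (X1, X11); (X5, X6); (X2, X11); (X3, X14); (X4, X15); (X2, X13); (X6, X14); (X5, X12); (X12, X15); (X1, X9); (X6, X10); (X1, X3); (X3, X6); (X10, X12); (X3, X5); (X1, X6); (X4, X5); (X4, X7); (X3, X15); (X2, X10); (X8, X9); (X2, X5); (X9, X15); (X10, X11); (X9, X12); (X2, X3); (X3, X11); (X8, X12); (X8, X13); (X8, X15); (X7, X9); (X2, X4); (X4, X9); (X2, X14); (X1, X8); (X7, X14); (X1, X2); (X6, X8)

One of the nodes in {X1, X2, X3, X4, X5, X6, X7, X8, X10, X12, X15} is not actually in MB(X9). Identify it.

X9's parents: X1, X4, X7, X8.
X9's children: X12, X15.
Other parents of X9's children:
  X12: X2, X5, X8, X10
  X15: X3, X4, X8, X12
MB(X9) = {X1, X2, X3, X4, X5, X7, X8, X10, X12, X15}.
X6 is neither a parent, child, nor co-parent of X9, so it does not belong.

X6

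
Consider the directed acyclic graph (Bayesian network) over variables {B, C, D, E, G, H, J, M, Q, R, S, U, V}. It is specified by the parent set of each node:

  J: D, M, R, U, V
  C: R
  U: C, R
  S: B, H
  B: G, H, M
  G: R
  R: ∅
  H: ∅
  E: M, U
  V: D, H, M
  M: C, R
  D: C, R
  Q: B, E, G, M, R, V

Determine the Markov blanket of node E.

E has parents M, U.
E has child Q.
Other parents of E's children:
  Q also has parents B, G, M, R, V.
MB(E) = {B, G, M, Q, R, U, V}.

{B, G, M, Q, R, U, V}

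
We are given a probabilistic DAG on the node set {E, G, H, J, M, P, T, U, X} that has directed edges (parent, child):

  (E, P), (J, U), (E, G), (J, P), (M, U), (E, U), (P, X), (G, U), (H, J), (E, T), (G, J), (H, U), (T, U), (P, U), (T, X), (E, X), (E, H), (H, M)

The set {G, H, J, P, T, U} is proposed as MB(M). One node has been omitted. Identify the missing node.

M has parent H.
M has child U.
For each child, the remaining parents (spouses of M):
  U's other parents are E, G, H, J, P, T.
MB(M) = {E, G, H, J, P, T, U}.
Comparing with the claimed set, E is missing.

E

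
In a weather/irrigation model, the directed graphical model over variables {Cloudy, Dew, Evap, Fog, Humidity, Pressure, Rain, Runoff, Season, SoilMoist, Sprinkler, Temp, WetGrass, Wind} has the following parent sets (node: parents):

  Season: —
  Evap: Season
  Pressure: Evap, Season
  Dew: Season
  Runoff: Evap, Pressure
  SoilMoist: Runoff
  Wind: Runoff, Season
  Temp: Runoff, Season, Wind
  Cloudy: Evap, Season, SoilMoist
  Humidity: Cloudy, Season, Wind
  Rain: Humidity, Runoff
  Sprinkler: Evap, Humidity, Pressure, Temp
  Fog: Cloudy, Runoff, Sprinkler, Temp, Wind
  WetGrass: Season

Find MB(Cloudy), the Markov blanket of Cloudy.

{Evap, Fog, Humidity, Runoff, Season, SoilMoist, Sprinkler, Temp, Wind}

The Markov blanket of a node is its parents, its children, and the other parents of its children.
Children of Cloudy: Fog, Humidity.
Cloudy has parents Evap, Season, SoilMoist.
Co-parents of Cloudy (other parents of its children):
  Humidity: Season, Wind
  Fog: Runoff, Sprinkler, Temp, Wind
MB(Cloudy) = {Evap, Fog, Humidity, Runoff, Season, SoilMoist, Sprinkler, Temp, Wind}.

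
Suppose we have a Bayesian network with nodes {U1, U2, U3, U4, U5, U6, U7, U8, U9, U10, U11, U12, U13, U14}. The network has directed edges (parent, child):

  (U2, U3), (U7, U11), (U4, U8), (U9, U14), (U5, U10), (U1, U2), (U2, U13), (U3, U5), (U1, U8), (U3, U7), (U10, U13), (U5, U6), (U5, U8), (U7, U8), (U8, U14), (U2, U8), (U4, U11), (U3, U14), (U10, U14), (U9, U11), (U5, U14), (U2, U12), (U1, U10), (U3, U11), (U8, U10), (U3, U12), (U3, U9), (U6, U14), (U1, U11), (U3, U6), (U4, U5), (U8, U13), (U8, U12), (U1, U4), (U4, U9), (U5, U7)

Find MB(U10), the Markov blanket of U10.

{U1, U2, U3, U5, U6, U8, U9, U13, U14}

A node's Markov blanket = Pa ∪ Ch ∪ (parents of Ch other than the node itself).
U10's parents: U1, U5, U8.
Children of U10: U13, U14.
For each child, the remaining parents (spouses of U10):
  U13: U2, U8
  U14: U3, U5, U6, U8, U9
MB(U10) = {U1, U2, U3, U5, U6, U8, U9, U13, U14}.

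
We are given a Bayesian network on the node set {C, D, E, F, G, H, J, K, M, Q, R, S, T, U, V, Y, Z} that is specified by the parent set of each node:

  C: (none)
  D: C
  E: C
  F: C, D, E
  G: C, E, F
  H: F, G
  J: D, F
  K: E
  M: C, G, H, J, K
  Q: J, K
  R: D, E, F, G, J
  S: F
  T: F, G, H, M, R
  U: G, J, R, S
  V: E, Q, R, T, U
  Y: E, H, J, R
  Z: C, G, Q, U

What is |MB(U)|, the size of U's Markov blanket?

10

Recall MB(v) = parents ∪ children ∪ spouses, where spouses are the other parents of v's children.
U has parents G, J, R, S.
Children of U: V, Z.
Parents of each child, excluding U:
  V also has parents E, Q, R, T.
  parents(Z) \ {U} = {C, G, Q}.
MB(U) = {C, E, G, J, Q, R, S, T, V, Z}, which has 10 nodes.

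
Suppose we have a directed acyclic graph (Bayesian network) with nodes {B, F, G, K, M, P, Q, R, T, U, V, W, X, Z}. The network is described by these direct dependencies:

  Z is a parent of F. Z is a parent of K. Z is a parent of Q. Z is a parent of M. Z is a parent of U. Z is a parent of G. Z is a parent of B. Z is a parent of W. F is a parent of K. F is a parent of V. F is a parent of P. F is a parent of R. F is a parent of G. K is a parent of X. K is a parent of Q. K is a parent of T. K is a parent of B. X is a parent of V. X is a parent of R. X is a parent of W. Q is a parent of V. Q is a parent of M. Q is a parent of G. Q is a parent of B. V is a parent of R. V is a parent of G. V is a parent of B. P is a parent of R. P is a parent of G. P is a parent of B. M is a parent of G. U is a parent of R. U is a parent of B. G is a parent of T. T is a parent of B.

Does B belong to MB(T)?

B is a child of T.
So B ∈ MB(T).

Yes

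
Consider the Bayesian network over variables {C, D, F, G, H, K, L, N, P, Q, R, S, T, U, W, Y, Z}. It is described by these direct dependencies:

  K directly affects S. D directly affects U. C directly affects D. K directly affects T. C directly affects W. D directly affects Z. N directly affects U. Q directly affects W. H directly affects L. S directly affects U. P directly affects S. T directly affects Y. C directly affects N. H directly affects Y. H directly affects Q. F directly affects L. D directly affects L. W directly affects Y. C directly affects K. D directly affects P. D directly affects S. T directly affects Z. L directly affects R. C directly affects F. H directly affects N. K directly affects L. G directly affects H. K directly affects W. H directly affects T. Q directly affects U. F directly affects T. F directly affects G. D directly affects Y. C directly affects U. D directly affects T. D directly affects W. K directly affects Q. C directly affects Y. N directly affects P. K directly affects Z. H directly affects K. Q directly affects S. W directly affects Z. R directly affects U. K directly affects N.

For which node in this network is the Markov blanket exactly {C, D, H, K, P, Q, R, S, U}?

N

The target node must have every member of {C, D, H, K, P, Q, R, S, U} as a parent, child, or co-parent, and no others.
Parents of N: C, H, K; children: P, U; co-parents: C, D, Q, R, S.
These exactly cover the given set, so the node is N.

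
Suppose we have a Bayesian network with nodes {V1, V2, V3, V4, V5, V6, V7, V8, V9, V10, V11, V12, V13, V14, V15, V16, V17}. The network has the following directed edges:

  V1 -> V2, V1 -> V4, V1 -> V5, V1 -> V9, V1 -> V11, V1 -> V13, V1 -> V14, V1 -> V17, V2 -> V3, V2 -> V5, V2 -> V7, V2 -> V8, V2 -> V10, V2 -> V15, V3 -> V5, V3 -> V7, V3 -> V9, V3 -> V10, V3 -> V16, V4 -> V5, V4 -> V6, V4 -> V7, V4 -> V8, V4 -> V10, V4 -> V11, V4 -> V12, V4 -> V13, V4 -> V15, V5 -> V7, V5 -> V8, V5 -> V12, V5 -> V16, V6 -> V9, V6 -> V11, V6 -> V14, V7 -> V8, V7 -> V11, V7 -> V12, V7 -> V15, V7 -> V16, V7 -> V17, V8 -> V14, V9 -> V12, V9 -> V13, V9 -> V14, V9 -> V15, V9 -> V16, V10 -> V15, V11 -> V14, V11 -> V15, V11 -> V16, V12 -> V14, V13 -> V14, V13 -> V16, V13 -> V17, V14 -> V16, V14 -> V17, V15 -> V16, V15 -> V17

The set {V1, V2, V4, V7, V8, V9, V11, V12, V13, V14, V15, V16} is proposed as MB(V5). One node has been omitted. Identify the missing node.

V3

Children of V5: V7, V8, V12, V16.
V5's parents: V1, V2, V3, V4.
Other parents of V5's children:
  V7: V2, V3, V4
  V8: V2, V4, V7
  V12: V4, V7, V9
  V16: V3, V7, V9, V11, V13, V14, V15
MB(V5) = {V1, V2, V3, V4, V7, V8, V9, V11, V12, V13, V14, V15, V16}.
Comparing with the claimed set, V3 is missing.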